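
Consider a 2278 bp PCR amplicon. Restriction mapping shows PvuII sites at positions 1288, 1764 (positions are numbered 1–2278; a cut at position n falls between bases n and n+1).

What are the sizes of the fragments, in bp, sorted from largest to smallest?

1288, 514, 476 bp

Linear molecule, 2 cuts → 3 fragments:
  1288 − 0 = 1288 bp
  1764 − 1288 = 476 bp
  2278 − 1764 = 514 bp
Sorted largest to smallest: 1288, 514, 476 bp.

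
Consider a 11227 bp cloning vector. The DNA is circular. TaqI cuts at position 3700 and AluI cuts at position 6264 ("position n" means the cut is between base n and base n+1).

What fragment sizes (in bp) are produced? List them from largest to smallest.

8663, 2564 bp

Combined cut positions (sorted): 3700, 6264.
Circular molecule, 2 cuts → 2 fragments:
  6264 − 3700 = 2564 bp
  wrap: 11227 − 6264 + 3700 = 8663 bp
Sorted largest to smallest: 8663, 2564 bp.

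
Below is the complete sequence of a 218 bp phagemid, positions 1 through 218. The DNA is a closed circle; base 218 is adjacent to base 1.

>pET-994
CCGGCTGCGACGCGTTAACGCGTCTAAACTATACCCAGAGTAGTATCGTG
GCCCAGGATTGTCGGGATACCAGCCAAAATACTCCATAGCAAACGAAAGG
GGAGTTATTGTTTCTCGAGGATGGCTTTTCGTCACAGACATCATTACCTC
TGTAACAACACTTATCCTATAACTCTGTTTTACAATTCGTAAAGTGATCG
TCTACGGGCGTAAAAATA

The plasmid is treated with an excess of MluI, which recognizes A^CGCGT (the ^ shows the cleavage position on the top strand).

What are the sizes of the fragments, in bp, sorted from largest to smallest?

MluI sites (ACGCGT) start at positions 10, 18.
MluI cuts after the first base of each site, so after positions 10, 18.
Circular molecule, 2 cuts → 2 fragments:
  11–18 → 8 bp
  19–218 then 1–10 → 200 + 10 = 210 bp
Sorted largest to smallest: 210, 8 bp.

210, 8 bp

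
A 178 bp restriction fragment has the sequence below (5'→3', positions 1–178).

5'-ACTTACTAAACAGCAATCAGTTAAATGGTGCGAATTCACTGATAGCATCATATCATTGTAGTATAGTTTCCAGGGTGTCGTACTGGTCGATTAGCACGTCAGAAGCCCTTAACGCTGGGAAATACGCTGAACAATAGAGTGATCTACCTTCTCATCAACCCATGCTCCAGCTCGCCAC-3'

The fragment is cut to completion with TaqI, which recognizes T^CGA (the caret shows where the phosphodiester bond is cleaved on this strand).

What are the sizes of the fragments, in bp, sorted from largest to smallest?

The TaqI site (TCGA) starts at position 87.
TaqI cuts after the first base of each site, so after position 87.
Linear molecule, 1 cut → 2 fragments:
  1–87 → 87 bp
  88–178 → 91 bp
Sorted largest to smallest: 91, 87 bp.

91, 87 bp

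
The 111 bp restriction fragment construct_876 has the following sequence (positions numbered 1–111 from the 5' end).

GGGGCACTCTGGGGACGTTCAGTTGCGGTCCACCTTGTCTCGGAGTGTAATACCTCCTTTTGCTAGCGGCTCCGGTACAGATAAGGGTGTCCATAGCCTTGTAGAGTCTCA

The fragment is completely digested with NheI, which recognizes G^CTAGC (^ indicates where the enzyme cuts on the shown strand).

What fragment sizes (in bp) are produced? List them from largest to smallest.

62, 49 bp

The NheI site (GCTAGC) starts at position 62.
NheI cuts after the first base of each site, so after position 62.
Linear molecule, 1 cut → 2 fragments:
  1–62 → 62 bp
  63–111 → 49 bp
Sorted largest to smallest: 62, 49 bp.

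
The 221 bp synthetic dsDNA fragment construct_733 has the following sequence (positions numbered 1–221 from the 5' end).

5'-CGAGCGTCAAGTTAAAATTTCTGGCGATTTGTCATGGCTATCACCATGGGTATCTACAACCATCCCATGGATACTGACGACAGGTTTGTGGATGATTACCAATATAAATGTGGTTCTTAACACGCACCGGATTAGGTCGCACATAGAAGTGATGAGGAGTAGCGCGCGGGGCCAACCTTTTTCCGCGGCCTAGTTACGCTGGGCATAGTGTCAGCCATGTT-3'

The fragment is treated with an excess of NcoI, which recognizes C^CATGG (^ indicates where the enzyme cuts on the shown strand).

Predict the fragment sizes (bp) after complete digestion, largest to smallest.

NcoI sites (CCATGG) start at positions 44, 65.
NcoI cuts after the first base of each site, so after positions 44, 65.
Linear molecule, 2 cuts → 3 fragments:
  1–44 → 44 bp
  45–65 → 21 bp
  66–221 → 156 bp
Sorted largest to smallest: 156, 44, 21 bp.

156, 44, 21 bp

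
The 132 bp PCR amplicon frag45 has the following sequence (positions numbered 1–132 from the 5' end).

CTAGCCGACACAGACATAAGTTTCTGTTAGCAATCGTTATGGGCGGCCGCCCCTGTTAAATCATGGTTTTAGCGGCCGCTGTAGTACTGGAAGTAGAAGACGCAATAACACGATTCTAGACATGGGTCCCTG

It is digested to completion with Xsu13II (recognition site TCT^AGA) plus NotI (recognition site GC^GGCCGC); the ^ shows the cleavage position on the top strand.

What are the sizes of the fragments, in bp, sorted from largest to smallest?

44, 44, 29, 15 bp

The Xsu13II site (TCTAGA) starts at position 115.
Xsu13II cuts after base 3 of each site, so after position 117.
NotI sites (GCGGCCGC) start at positions 43, 72.
NotI cuts after base 2 of each site, so after positions 44, 73.
Combined cut positions: 44, 73, 117.
Linear molecule, 3 cuts → 4 fragments:
  1–44 → 44 bp
  45–73 → 29 bp
  74–117 → 44 bp
  118–132 → 15 bp
Sorted largest to smallest: 44, 44, 29, 15 bp.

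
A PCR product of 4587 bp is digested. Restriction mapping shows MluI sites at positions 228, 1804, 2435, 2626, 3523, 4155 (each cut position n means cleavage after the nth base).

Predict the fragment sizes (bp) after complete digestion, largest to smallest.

1576, 897, 632, 631, 432, 228, 191 bp

Linear molecule, 6 cuts → 7 fragments:
  228 − 0 = 228 bp
  1804 − 228 = 1576 bp
  2435 − 1804 = 631 bp
  2626 − 2435 = 191 bp
  3523 − 2626 = 897 bp
  4155 − 3523 = 632 bp
  4587 − 4155 = 432 bp
Sorted largest to smallest: 1576, 897, 632, 631, 432, 228, 191 bp.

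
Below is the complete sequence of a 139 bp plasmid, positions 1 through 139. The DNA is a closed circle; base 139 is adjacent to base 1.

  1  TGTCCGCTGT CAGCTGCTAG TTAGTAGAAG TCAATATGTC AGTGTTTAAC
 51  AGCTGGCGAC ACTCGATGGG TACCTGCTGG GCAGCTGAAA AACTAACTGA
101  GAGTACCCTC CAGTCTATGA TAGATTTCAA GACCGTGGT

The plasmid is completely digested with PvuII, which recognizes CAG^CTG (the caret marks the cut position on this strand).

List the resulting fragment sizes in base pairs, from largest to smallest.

PvuII sites (CAGCTG) start at positions 11, 50, 82.
PvuII cuts after base 3 of each site, so after positions 13, 52, 84.
Circular molecule, 3 cuts → 3 fragments:
  14–52 → 39 bp
  53–84 → 32 bp
  85–139 then 1–13 → 55 + 13 = 68 bp
Sorted largest to smallest: 68, 39, 32 bp.

68, 39, 32 bp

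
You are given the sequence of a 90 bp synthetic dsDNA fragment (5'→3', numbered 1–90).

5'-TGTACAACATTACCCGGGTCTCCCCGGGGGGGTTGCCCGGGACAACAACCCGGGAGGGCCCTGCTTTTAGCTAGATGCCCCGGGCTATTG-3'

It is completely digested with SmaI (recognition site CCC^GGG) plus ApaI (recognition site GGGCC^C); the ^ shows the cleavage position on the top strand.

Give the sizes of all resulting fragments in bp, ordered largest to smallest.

21, 15, 13, 13, 10, 9, 9 bp

SmaI sites (CCCGGG) start at positions 13, 23, 36, 49, 79.
SmaI cuts after base 3 of each site, so after positions 15, 25, 38, 51, 81.
The ApaI site (GGGCCC) starts at position 56.
ApaI cuts after base 5 of each site (before the last base), so after position 60.
Combined cut positions: 15, 25, 38, 51, 60, 81.
Linear molecule, 6 cuts → 7 fragments:
  1–15 → 15 bp
  16–25 → 10 bp
  26–38 → 13 bp
  39–51 → 13 bp
  52–60 → 9 bp
  61–81 → 21 bp
  82–90 → 9 bp
Sorted largest to smallest: 21, 15, 13, 13, 10, 9, 9 bp.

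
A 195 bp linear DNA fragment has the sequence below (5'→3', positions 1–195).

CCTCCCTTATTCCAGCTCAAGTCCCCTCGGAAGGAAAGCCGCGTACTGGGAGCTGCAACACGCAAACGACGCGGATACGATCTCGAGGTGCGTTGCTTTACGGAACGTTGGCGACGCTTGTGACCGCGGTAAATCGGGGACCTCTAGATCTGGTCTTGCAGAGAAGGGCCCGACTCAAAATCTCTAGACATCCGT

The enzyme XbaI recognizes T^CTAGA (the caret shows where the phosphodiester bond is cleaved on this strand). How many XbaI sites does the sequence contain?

2

TCTAGA occurs starting at positions 143, 183.
XbaI cuts at 2 sites.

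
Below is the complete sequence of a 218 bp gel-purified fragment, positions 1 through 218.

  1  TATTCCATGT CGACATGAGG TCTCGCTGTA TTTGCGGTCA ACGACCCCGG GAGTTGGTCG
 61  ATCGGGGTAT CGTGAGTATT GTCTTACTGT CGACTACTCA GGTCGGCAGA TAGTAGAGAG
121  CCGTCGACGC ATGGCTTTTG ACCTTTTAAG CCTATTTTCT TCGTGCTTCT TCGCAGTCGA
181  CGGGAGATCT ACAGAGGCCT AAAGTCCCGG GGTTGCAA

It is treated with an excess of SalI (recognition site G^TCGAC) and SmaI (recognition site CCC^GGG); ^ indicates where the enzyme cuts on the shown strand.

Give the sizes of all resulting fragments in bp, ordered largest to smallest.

SalI sites (GTCGAC) start at positions 9, 89, 123, 176.
SalI cuts after the first base of each site, so after positions 9, 89, 123, 176.
SmaI sites (CCCGGG) start at positions 46, 206.
SmaI cuts after base 3 of each site, so after positions 48, 208.
Combined cut positions: 9, 48, 89, 123, 176, 208.
Linear molecule, 6 cuts → 7 fragments:
  1–9 → 9 bp
  10–48 → 39 bp
  49–89 → 41 bp
  90–123 → 34 bp
  124–176 → 53 bp
  177–208 → 32 bp
  209–218 → 10 bp
Sorted largest to smallest: 53, 41, 39, 34, 32, 10, 9 bp.

53, 41, 39, 34, 32, 10, 9 bp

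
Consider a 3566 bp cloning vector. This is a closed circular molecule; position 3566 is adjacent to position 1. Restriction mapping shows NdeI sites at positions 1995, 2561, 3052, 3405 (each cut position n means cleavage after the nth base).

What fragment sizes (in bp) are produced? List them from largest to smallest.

Circular molecule, 4 cuts → 4 fragments:
  2561 − 1995 = 566 bp
  3052 − 2561 = 491 bp
  3405 − 3052 = 353 bp
  wrap: 3566 − 3405 + 1995 = 2156 bp
Sorted largest to smallest: 2156, 566, 491, 353 bp.

2156, 566, 491, 353 bp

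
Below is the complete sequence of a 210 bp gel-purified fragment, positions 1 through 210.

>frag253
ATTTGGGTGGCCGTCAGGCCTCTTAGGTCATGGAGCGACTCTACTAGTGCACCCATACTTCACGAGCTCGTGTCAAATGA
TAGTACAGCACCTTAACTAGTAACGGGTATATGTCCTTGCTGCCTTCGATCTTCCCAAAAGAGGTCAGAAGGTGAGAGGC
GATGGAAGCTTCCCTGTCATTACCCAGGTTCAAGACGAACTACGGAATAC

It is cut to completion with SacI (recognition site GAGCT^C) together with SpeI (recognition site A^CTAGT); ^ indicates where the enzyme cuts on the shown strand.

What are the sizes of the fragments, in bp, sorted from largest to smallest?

114, 43, 28, 25 bp

The SacI site (GAGCTC) starts at position 64.
SacI cuts after base 5 of each site (before the last base), so after position 68.
SpeI sites (ACTAGT) start at positions 43, 96.
SpeI cuts after the first base of each site, so after positions 43, 96.
Combined cut positions: 43, 68, 96.
Linear molecule, 3 cuts → 4 fragments:
  1–43 → 43 bp
  44–68 → 25 bp
  69–96 → 28 bp
  97–210 → 114 bp
Sorted largest to smallest: 114, 43, 28, 25 bp.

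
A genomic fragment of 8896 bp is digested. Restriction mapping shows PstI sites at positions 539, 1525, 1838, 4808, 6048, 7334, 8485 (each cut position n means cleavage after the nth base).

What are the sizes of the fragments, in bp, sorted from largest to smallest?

Linear molecule, 7 cuts → 8 fragments:
  539 − 0 = 539 bp
  1525 − 539 = 986 bp
  1838 − 1525 = 313 bp
  4808 − 1838 = 2970 bp
  6048 − 4808 = 1240 bp
  7334 − 6048 = 1286 bp
  8485 − 7334 = 1151 bp
  8896 − 8485 = 411 bp
Sorted largest to smallest: 2970, 1286, 1240, 1151, 986, 539, 411, 313 bp.

2970, 1286, 1240, 1151, 986, 539, 411, 313 bp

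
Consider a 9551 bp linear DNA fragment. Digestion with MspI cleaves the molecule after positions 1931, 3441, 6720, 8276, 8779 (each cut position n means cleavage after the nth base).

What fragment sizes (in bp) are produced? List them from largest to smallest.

3279, 1931, 1556, 1510, 772, 503 bp

Linear molecule, 5 cuts → 6 fragments:
  1931 − 0 = 1931 bp
  3441 − 1931 = 1510 bp
  6720 − 3441 = 3279 bp
  8276 − 6720 = 1556 bp
  8779 − 8276 = 503 bp
  9551 − 8779 = 772 bp
Sorted largest to smallest: 3279, 1931, 1556, 1510, 772, 503 bp.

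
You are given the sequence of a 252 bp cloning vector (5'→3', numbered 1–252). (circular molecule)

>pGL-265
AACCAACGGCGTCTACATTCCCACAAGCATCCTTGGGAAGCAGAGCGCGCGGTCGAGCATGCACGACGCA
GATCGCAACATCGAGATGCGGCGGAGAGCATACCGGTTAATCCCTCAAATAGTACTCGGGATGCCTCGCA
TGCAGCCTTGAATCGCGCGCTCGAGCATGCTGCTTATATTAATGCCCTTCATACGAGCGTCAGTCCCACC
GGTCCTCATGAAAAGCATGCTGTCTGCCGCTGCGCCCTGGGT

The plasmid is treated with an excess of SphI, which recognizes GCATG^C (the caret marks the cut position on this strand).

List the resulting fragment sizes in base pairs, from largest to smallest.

84, 81, 60, 27 bp

SphI sites (GCATGC) start at positions 57, 138, 165, 225.
SphI cuts after base 5 of each site (before the last base), so after positions 61, 142, 169, 229.
Circular molecule, 4 cuts → 4 fragments:
  62–142 → 81 bp
  143–169 → 27 bp
  170–229 → 60 bp
  230–252 then 1–61 → 23 + 61 = 84 bp
Sorted largest to smallest: 84, 81, 60, 27 bp.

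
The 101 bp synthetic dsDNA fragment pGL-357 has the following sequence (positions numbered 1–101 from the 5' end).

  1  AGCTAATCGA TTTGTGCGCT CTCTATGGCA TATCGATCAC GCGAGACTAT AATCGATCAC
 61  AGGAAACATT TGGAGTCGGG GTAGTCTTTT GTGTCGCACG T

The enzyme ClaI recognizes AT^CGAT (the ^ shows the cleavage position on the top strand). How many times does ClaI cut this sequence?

ATCGAT occurs starting at positions 6, 32, 52.
ClaI cuts at 3 sites.

3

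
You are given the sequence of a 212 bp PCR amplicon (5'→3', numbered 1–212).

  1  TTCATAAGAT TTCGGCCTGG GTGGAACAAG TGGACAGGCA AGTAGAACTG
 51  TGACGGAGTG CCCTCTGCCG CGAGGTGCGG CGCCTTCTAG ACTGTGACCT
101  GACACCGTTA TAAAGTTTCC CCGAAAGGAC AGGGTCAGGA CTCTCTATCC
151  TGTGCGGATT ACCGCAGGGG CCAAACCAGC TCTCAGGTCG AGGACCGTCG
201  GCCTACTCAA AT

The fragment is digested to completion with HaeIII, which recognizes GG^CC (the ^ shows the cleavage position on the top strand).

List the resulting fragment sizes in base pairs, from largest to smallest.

155, 31, 15, 11 bp

HaeIII sites (GGCC) start at positions 14, 169, 200.
HaeIII cuts after base 2 of each site, so after positions 15, 170, 201.
Linear molecule, 3 cuts → 4 fragments:
  1–15 → 15 bp
  16–170 → 155 bp
  171–201 → 31 bp
  202–212 → 11 bp
Sorted largest to smallest: 155, 31, 15, 11 bp.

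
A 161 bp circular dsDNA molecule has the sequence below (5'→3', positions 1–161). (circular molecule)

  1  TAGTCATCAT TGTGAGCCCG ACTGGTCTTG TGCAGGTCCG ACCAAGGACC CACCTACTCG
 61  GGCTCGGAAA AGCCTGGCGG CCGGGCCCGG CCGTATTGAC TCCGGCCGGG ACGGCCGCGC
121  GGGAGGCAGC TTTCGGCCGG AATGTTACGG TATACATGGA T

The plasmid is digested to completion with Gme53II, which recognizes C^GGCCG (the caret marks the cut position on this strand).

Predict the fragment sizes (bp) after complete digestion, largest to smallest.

105, 22, 15, 10, 9 bp

Gme53II sites (CGGCCG) start at positions 78, 88, 103, 112, 134.
Gme53II cuts after the first base of each site, so after positions 78, 88, 103, 112, 134.
Circular molecule, 5 cuts → 5 fragments:
  79–88 → 10 bp
  89–103 → 15 bp
  104–112 → 9 bp
  113–134 → 22 bp
  135–161 then 1–78 → 27 + 78 = 105 bp
Sorted largest to smallest: 105, 22, 15, 10, 9 bp.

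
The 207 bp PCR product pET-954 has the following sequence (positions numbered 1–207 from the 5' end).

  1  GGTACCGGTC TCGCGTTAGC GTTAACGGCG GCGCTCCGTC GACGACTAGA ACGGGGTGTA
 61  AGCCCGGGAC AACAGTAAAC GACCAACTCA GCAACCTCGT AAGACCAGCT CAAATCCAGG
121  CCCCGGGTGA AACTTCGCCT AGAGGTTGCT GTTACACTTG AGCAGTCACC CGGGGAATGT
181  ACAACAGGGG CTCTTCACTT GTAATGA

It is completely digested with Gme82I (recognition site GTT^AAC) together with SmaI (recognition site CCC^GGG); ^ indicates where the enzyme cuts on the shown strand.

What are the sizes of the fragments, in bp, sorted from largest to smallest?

The Gme82I site (GTTAAC) starts at position 21.
Gme82I cuts after base 3 of each site, so after position 23.
SmaI sites (CCCGGG) start at positions 63, 122, 169.
SmaI cuts after base 3 of each site, so after positions 65, 124, 171.
Combined cut positions: 23, 65, 124, 171.
Linear molecule, 4 cuts → 5 fragments:
  1–23 → 23 bp
  24–65 → 42 bp
  66–124 → 59 bp
  125–171 → 47 bp
  172–207 → 36 bp
Sorted largest to smallest: 59, 47, 42, 36, 23 bp.

59, 47, 42, 36, 23 bp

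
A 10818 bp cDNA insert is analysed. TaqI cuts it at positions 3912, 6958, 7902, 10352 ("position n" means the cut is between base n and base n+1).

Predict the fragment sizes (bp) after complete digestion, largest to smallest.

Linear molecule, 4 cuts → 5 fragments:
  3912 − 0 = 3912 bp
  6958 − 3912 = 3046 bp
  7902 − 6958 = 944 bp
  10352 − 7902 = 2450 bp
  10818 − 10352 = 466 bp
Sorted largest to smallest: 3912, 3046, 2450, 944, 466 bp.

3912, 3046, 2450, 944, 466 bp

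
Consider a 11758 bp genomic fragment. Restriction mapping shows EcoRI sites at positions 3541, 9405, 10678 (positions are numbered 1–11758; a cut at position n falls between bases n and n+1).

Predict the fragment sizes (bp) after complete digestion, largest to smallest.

Linear molecule, 3 cuts → 4 fragments:
  3541 − 0 = 3541 bp
  9405 − 3541 = 5864 bp
  10678 − 9405 = 1273 bp
  11758 − 10678 = 1080 bp
Sorted largest to smallest: 5864, 3541, 1273, 1080 bp.

5864, 3541, 1273, 1080 bp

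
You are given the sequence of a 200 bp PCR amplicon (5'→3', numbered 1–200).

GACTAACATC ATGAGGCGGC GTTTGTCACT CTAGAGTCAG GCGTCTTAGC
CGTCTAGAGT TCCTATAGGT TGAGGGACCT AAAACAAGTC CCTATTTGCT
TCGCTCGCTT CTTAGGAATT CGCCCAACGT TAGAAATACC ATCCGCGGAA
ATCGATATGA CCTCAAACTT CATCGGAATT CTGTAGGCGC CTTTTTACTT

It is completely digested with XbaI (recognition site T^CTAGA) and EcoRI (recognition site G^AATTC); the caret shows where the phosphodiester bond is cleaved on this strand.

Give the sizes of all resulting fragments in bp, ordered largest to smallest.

63, 60, 30, 24, 23 bp

XbaI sites (TCTAGA) start at positions 30, 53.
XbaI cuts after the first base of each site, so after positions 30, 53.
EcoRI sites (GAATTC) start at positions 116, 176.
EcoRI cuts after the first base of each site, so after positions 116, 176.
Combined cut positions: 30, 53, 116, 176.
Linear molecule, 4 cuts → 5 fragments:
  1–30 → 30 bp
  31–53 → 23 bp
  54–116 → 63 bp
  117–176 → 60 bp
  177–200 → 24 bp
Sorted largest to smallest: 63, 60, 30, 24, 23 bp.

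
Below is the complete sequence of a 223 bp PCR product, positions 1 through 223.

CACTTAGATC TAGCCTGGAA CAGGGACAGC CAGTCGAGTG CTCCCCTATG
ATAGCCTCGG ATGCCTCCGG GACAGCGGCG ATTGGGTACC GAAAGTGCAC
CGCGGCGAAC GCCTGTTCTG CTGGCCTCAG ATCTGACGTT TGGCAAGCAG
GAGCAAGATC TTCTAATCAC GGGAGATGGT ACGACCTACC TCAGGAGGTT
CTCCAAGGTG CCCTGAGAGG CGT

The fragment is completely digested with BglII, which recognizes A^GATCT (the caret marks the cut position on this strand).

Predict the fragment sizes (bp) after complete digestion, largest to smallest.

123, 67, 27, 6 bp

BglII sites (AGATCT) start at positions 6, 129, 156.
BglII cuts after the first base of each site, so after positions 6, 129, 156.
Linear molecule, 3 cuts → 4 fragments:
  1–6 → 6 bp
  7–129 → 123 bp
  130–156 → 27 bp
  157–223 → 67 bp
Sorted largest to smallest: 123, 67, 27, 6 bp.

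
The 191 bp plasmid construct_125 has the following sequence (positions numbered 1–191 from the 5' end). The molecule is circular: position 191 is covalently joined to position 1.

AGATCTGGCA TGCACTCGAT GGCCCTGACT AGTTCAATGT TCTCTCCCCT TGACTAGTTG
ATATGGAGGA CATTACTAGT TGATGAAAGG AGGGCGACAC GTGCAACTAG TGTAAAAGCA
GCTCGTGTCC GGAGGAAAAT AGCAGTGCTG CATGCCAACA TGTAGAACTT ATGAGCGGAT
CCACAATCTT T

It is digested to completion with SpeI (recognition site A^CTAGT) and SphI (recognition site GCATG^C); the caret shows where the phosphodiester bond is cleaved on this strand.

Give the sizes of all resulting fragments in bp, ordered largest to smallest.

SpeI sites (ACTAGT) start at positions 28, 53, 75, 106.
SpeI cuts after the first base of each site, so after positions 28, 53, 75, 106.
SphI sites (GCATGC) start at positions 8, 150.
SphI cuts after base 5 of each site (before the last base), so after positions 12, 154.
Combined cut positions: 12, 28, 53, 75, 106, 154.
Circular molecule, 6 cuts → 6 fragments:
  13–28 → 16 bp
  29–53 → 25 bp
  54–75 → 22 bp
  76–106 → 31 bp
  107–154 → 48 bp
  155–191 then 1–12 → 37 + 12 = 49 bp
Sorted largest to smallest: 49, 48, 31, 25, 22, 16 bp.

49, 48, 31, 25, 22, 16 bp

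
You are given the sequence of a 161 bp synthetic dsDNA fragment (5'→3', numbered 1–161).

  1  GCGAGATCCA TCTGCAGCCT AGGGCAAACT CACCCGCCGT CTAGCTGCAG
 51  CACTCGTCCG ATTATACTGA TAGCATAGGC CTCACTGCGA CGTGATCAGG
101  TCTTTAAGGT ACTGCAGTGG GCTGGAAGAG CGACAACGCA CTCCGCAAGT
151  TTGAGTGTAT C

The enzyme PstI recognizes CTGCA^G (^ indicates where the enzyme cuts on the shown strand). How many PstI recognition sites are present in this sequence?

CTGCAG occurs starting at positions 12, 45, 112.
PstI cuts at 3 sites.

3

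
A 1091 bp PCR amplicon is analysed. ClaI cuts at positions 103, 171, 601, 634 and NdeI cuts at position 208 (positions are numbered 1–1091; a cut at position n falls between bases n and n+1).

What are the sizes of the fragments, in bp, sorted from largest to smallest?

Combined cut positions (sorted): 103, 171, 208, 601, 634.
Linear molecule, 5 cuts → 6 fragments:
  103 − 0 = 103 bp
  171 − 103 = 68 bp
  208 − 171 = 37 bp
  601 − 208 = 393 bp
  634 − 601 = 33 bp
  1091 − 634 = 457 bp
Sorted largest to smallest: 457, 393, 103, 68, 37, 33 bp.

457, 393, 103, 68, 37, 33 bp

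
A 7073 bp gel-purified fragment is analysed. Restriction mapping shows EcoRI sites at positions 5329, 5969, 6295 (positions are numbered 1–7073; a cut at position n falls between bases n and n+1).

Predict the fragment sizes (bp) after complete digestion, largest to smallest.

Linear molecule, 3 cuts → 4 fragments:
  5329 − 0 = 5329 bp
  5969 − 5329 = 640 bp
  6295 − 5969 = 326 bp
  7073 − 6295 = 778 bp
Sorted largest to smallest: 5329, 778, 640, 326 bp.

5329, 778, 640, 326 bp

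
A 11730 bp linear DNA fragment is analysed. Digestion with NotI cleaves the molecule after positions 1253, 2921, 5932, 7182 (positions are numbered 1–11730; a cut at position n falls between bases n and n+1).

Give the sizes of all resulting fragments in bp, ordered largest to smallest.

4548, 3011, 1668, 1253, 1250 bp

Linear molecule, 4 cuts → 5 fragments:
  1253 − 0 = 1253 bp
  2921 − 1253 = 1668 bp
  5932 − 2921 = 3011 bp
  7182 − 5932 = 1250 bp
  11730 − 7182 = 4548 bp
Sorted largest to smallest: 4548, 3011, 1668, 1253, 1250 bp.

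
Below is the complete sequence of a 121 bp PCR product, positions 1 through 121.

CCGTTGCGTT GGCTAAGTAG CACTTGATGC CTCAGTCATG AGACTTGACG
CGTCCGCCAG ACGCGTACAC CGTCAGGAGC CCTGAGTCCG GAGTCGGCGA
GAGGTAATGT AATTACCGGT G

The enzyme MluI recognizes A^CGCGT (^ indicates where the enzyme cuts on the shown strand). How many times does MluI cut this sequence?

ACGCGT occurs starting at positions 48, 61.
MluI cuts at 2 sites.

2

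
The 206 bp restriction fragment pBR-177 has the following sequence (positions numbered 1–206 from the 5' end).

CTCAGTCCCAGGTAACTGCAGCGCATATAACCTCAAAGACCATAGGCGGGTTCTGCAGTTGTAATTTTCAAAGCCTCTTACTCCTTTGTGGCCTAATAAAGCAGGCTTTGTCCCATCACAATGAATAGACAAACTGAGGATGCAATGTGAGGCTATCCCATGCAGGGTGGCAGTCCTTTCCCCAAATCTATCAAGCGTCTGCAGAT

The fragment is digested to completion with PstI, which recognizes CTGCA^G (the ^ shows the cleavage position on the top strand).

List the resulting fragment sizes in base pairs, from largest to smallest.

PstI sites (CTGCAG) start at positions 16, 53, 199.
PstI cuts after base 5 of each site (before the last base), so after positions 20, 57, 203.
Linear molecule, 3 cuts → 4 fragments:
  1–20 → 20 bp
  21–57 → 37 bp
  58–203 → 146 bp
  204–206 → 3 bp
Sorted largest to smallest: 146, 37, 20, 3 bp.

146, 37, 20, 3 bp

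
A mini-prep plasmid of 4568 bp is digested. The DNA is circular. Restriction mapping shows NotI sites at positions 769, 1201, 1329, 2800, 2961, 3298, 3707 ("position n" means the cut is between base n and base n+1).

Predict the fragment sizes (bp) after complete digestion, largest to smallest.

Circular molecule, 7 cuts → 7 fragments:
  1201 − 769 = 432 bp
  1329 − 1201 = 128 bp
  2800 − 1329 = 1471 bp
  2961 − 2800 = 161 bp
  3298 − 2961 = 337 bp
  3707 − 3298 = 409 bp
  wrap: 4568 − 3707 + 769 = 1630 bp
Sorted largest to smallest: 1630, 1471, 432, 409, 337, 161, 128 bp.

1630, 1471, 432, 409, 337, 161, 128 bp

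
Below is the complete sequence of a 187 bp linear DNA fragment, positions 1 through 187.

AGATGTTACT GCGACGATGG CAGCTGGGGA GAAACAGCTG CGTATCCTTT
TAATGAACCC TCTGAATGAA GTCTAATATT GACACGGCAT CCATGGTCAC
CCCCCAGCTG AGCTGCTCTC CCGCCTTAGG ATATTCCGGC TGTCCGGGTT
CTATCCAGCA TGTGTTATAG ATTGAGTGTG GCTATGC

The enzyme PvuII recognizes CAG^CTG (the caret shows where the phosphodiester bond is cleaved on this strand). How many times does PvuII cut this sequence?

3

CAGCTG occurs starting at positions 21, 35, 105.
PvuII cuts at 3 sites.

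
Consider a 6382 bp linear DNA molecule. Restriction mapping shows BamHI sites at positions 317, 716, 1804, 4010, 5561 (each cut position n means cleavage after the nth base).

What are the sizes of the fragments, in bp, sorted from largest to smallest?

2206, 1551, 1088, 821, 399, 317 bp

Linear molecule, 5 cuts → 6 fragments:
  317 − 0 = 317 bp
  716 − 317 = 399 bp
  1804 − 716 = 1088 bp
  4010 − 1804 = 2206 bp
  5561 − 4010 = 1551 bp
  6382 − 5561 = 821 bp
Sorted largest to smallest: 2206, 1551, 1088, 821, 399, 317 bp.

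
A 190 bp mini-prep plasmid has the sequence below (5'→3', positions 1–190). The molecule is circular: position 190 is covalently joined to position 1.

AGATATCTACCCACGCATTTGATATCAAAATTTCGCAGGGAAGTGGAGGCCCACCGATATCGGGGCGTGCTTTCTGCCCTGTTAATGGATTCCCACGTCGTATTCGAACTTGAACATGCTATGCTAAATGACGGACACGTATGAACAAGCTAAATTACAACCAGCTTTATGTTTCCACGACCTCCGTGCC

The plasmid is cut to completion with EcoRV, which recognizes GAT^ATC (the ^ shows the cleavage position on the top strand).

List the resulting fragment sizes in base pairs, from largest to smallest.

136, 35, 19 bp

EcoRV sites (GATATC) start at positions 2, 21, 56.
EcoRV cuts after base 3 of each site, so after positions 4, 23, 58.
Circular molecule, 3 cuts → 3 fragments:
  5–23 → 19 bp
  24–58 → 35 bp
  59–190 then 1–4 → 132 + 4 = 136 bp
Sorted largest to smallest: 136, 35, 19 bp.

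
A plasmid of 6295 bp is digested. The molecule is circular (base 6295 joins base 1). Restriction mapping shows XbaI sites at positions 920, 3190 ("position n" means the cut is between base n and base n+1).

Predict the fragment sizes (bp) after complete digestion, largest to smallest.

Circular molecule, 2 cuts → 2 fragments:
  3190 − 920 = 2270 bp
  wrap: 6295 − 3190 + 920 = 4025 bp
Sorted largest to smallest: 4025, 2270 bp.

4025, 2270 bp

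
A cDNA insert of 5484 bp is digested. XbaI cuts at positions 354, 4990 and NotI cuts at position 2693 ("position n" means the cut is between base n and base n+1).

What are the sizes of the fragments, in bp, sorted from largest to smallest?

2339, 2297, 494, 354 bp

Combined cut positions (sorted): 354, 2693, 4990.
Linear molecule, 3 cuts → 4 fragments:
  354 − 0 = 354 bp
  2693 − 354 = 2339 bp
  4990 − 2693 = 2297 bp
  5484 − 4990 = 494 bp
Sorted largest to smallest: 2339, 2297, 494, 354 bp.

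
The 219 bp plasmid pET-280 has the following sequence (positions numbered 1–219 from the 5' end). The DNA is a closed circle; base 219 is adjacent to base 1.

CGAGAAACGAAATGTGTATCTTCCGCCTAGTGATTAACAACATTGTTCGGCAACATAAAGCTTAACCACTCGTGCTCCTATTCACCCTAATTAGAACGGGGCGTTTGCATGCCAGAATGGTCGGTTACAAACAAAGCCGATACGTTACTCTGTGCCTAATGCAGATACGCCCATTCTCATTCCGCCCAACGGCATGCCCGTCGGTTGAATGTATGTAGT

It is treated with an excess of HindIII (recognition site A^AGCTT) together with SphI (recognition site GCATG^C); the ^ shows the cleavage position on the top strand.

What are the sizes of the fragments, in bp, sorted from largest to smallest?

The HindIII site (AAGCTT) starts at position 58.
HindIII cuts after the first base of each site, so after position 58.
SphI sites (GCATGC) start at positions 107, 192.
SphI cuts after base 5 of each site (before the last base), so after positions 111, 196.
Combined cut positions: 58, 111, 196.
Circular molecule, 3 cuts → 3 fragments:
  59–111 → 53 bp
  112–196 → 85 bp
  197–219 then 1–58 → 23 + 58 = 81 bp
Sorted largest to smallest: 85, 81, 53 bp.

85, 81, 53 bp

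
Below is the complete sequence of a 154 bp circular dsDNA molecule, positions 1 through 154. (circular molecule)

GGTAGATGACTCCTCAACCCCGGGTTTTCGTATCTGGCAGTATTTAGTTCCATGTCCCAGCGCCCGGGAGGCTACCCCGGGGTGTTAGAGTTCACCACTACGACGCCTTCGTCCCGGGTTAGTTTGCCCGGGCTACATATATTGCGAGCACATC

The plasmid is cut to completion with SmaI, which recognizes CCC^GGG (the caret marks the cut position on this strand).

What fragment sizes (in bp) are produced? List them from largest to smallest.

46, 44, 37, 14, 13 bp

SmaI sites (CCCGGG) start at positions 19, 63, 76, 113, 127.
SmaI cuts after base 3 of each site, so after positions 21, 65, 78, 115, 129.
Circular molecule, 5 cuts → 5 fragments:
  22–65 → 44 bp
  66–78 → 13 bp
  79–115 → 37 bp
  116–129 → 14 bp
  130–154 then 1–21 → 25 + 21 = 46 bp
Sorted largest to smallest: 46, 44, 37, 14, 13 bp.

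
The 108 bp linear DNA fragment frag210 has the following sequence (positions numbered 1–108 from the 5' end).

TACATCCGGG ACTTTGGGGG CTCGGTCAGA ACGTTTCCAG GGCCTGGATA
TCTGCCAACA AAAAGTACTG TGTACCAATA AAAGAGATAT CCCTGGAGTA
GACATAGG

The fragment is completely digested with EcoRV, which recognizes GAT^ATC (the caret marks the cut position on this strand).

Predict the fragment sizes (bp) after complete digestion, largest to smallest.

49, 39, 20 bp

EcoRV sites (GATATC) start at positions 47, 86.
EcoRV cuts after base 3 of each site, so after positions 49, 88.
Linear molecule, 2 cuts → 3 fragments:
  1–49 → 49 bp
  50–88 → 39 bp
  89–108 → 20 bp
Sorted largest to smallest: 49, 39, 20 bp.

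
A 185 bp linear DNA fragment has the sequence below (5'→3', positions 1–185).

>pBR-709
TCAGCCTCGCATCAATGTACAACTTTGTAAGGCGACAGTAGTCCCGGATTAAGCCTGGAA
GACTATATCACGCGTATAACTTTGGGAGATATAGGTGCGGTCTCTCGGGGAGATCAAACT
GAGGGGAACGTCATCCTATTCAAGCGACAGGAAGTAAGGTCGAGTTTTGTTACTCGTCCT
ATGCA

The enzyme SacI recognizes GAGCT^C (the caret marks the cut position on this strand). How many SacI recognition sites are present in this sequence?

0

No occurrence of GAGCTC is present in the sequence.
SacI does not cut: 0 sites.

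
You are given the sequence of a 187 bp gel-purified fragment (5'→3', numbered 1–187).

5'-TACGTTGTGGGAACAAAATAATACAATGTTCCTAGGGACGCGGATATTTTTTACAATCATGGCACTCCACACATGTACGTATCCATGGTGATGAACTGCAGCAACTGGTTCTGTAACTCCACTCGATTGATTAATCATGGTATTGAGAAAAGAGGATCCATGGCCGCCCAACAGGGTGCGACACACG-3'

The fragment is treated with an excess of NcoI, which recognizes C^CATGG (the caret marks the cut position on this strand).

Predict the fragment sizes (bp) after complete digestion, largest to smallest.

NcoI sites (CCATGG) start at positions 83, 158.
NcoI cuts after the first base of each site, so after positions 83, 158.
Linear molecule, 2 cuts → 3 fragments:
  1–83 → 83 bp
  84–158 → 75 bp
  159–187 → 29 bp
Sorted largest to smallest: 83, 75, 29 bp.

83, 75, 29 bp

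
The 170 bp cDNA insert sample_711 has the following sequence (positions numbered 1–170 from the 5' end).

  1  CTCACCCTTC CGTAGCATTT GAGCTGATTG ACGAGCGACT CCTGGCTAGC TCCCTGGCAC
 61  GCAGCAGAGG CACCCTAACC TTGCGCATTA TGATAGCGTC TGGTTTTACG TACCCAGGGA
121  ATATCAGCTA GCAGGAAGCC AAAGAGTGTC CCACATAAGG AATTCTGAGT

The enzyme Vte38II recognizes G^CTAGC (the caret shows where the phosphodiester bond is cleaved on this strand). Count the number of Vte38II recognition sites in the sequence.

GCTAGC occurs starting at positions 45, 127.
Vte38II cuts at 2 sites.

2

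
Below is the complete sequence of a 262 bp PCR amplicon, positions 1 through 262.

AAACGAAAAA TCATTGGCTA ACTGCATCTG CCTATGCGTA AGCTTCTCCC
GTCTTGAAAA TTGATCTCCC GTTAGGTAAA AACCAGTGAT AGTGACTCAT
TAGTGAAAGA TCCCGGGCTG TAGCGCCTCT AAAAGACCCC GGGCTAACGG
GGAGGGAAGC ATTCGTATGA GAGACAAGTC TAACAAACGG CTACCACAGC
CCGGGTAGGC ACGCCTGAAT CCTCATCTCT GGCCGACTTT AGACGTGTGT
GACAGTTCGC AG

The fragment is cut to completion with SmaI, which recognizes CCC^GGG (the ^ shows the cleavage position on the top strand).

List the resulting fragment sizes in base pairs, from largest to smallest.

114, 62, 60, 26 bp

SmaI sites (CCCGGG) start at positions 112, 138, 200.
SmaI cuts after base 3 of each site, so after positions 114, 140, 202.
Linear molecule, 3 cuts → 4 fragments:
  1–114 → 114 bp
  115–140 → 26 bp
  141–202 → 62 bp
  203–262 → 60 bp
Sorted largest to smallest: 114, 62, 60, 26 bp.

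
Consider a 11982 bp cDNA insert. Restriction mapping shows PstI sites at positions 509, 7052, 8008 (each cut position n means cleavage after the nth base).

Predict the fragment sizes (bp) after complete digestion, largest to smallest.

Linear molecule, 3 cuts → 4 fragments:
  509 − 0 = 509 bp
  7052 − 509 = 6543 bp
  8008 − 7052 = 956 bp
  11982 − 8008 = 3974 bp
Sorted largest to smallest: 6543, 3974, 956, 509 bp.

6543, 3974, 956, 509 bp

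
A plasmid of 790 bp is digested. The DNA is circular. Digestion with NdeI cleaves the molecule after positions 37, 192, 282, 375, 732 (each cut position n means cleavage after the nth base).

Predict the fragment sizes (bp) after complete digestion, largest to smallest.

357, 155, 95, 93, 90 bp

Circular molecule, 5 cuts → 5 fragments:
  192 − 37 = 155 bp
  282 − 192 = 90 bp
  375 − 282 = 93 bp
  732 − 375 = 357 bp
  wrap: 790 − 732 + 37 = 95 bp
Sorted largest to smallest: 357, 155, 95, 93, 90 bp.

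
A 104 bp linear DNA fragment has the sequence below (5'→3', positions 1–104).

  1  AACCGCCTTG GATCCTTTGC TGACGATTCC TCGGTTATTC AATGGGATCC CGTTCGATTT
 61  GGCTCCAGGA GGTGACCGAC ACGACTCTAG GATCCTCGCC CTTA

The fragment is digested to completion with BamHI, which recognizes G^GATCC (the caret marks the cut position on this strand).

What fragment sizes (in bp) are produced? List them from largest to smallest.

45, 35, 14, 10 bp

BamHI sites (GGATCC) start at positions 10, 45, 90.
BamHI cuts after the first base of each site, so after positions 10, 45, 90.
Linear molecule, 3 cuts → 4 fragments:
  1–10 → 10 bp
  11–45 → 35 bp
  46–90 → 45 bp
  91–104 → 14 bp
Sorted largest to smallest: 45, 35, 14, 10 bp.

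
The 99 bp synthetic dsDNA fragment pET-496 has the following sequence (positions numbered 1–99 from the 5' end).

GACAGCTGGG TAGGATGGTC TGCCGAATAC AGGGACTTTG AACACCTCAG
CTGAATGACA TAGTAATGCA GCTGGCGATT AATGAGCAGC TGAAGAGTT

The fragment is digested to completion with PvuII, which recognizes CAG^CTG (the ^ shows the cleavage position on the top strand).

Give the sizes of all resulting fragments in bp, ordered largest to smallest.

45, 21, 18, 10, 5 bp

PvuII sites (CAGCTG) start at positions 3, 48, 69, 87.
PvuII cuts after base 3 of each site, so after positions 5, 50, 71, 89.
Linear molecule, 4 cuts → 5 fragments:
  1–5 → 5 bp
  6–50 → 45 bp
  51–71 → 21 bp
  72–89 → 18 bp
  90–99 → 10 bp
Sorted largest to smallest: 45, 21, 18, 10, 5 bp.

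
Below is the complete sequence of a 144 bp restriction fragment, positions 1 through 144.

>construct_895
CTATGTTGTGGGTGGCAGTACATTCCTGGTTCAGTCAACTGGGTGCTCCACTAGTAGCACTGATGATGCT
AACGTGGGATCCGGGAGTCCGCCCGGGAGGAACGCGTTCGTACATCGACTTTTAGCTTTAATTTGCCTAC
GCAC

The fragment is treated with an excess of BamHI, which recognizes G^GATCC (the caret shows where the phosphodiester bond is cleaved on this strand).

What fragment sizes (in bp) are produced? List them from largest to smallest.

77, 67 bp

The BamHI site (GGATCC) starts at position 77.
BamHI cuts after the first base of each site, so after position 77.
Linear molecule, 1 cut → 2 fragments:
  1–77 → 77 bp
  78–144 → 67 bp
Sorted largest to smallest: 77, 67 bp.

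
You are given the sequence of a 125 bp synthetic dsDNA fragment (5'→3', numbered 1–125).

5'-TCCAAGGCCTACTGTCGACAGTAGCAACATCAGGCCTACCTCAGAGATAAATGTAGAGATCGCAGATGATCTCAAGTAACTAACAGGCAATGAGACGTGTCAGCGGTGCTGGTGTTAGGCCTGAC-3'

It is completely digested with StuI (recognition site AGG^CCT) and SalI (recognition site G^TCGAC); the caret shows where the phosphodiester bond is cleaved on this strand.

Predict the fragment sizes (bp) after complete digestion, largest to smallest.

85, 20, 7, 7, 6 bp

StuI sites (AGGCCT) start at positions 5, 32, 117.
StuI cuts after base 3 of each site, so after positions 7, 34, 119.
The SalI site (GTCGAC) starts at position 14.
SalI cuts after the first base of each site, so after position 14.
Combined cut positions: 7, 14, 34, 119.
Linear molecule, 4 cuts → 5 fragments:
  1–7 → 7 bp
  8–14 → 7 bp
  15–34 → 20 bp
  35–119 → 85 bp
  120–125 → 6 bp
Sorted largest to smallest: 85, 20, 7, 7, 6 bp.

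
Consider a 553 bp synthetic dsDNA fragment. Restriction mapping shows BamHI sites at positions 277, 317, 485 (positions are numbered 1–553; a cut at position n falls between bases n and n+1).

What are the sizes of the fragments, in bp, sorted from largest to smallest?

Linear molecule, 3 cuts → 4 fragments:
  277 − 0 = 277 bp
  317 − 277 = 40 bp
  485 − 317 = 168 bp
  553 − 485 = 68 bp
Sorted largest to smallest: 277, 168, 68, 40 bp.

277, 168, 68, 40 bp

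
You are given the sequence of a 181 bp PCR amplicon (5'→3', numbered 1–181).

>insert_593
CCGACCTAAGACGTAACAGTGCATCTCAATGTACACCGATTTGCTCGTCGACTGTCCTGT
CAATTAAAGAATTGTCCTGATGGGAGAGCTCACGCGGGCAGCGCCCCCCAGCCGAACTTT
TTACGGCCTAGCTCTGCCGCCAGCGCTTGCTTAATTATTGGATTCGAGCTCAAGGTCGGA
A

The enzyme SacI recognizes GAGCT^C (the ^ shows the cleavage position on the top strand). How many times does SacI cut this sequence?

2

GAGCTC occurs starting at positions 86, 166.
SacI cuts at 2 sites.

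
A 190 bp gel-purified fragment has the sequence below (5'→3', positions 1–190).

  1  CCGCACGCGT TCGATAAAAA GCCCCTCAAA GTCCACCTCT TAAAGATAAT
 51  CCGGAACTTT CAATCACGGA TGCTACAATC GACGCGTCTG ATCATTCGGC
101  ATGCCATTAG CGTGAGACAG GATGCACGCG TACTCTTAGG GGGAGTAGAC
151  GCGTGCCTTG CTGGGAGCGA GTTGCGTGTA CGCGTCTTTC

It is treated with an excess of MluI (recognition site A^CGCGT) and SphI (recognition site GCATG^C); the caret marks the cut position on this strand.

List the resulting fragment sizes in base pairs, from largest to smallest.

77, 31, 23, 23, 21, 10, 5 bp

MluI sites (ACGCGT) start at positions 5, 82, 126, 149, 180.
MluI cuts after the first base of each site, so after positions 5, 82, 126, 149, 180.
The SphI site (GCATGC) starts at position 99.
SphI cuts after base 5 of each site (before the last base), so after position 103.
Combined cut positions: 5, 82, 103, 126, 149, 180.
Linear molecule, 6 cuts → 7 fragments:
  1–5 → 5 bp
  6–82 → 77 bp
  83–103 → 21 bp
  104–126 → 23 bp
  127–149 → 23 bp
  150–180 → 31 bp
  181–190 → 10 bp
Sorted largest to smallest: 77, 31, 23, 23, 21, 10, 5 bp.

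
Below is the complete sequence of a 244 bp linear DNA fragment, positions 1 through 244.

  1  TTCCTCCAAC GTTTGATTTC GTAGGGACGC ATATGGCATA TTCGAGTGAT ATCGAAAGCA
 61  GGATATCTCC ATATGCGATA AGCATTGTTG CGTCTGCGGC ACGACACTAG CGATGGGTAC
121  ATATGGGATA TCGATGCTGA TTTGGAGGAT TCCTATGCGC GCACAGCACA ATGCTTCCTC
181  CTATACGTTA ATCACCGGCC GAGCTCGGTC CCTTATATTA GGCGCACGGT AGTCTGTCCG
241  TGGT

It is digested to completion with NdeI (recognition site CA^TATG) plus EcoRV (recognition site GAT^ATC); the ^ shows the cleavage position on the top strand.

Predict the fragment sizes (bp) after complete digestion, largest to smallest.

115, 50, 31, 19, 14, 8, 7 bp

NdeI sites (CATATG) start at positions 30, 70, 120.
NdeI cuts after base 2 of each site, so after positions 31, 71, 121.
EcoRV sites (GATATC) start at positions 48, 62, 127.
EcoRV cuts after base 3 of each site, so after positions 50, 64, 129.
Combined cut positions: 31, 50, 64, 71, 121, 129.
Linear molecule, 6 cuts → 7 fragments:
  1–31 → 31 bp
  32–50 → 19 bp
  51–64 → 14 bp
  65–71 → 7 bp
  72–121 → 50 bp
  122–129 → 8 bp
  130–244 → 115 bp
Sorted largest to smallest: 115, 50, 31, 19, 14, 8, 7 bp.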